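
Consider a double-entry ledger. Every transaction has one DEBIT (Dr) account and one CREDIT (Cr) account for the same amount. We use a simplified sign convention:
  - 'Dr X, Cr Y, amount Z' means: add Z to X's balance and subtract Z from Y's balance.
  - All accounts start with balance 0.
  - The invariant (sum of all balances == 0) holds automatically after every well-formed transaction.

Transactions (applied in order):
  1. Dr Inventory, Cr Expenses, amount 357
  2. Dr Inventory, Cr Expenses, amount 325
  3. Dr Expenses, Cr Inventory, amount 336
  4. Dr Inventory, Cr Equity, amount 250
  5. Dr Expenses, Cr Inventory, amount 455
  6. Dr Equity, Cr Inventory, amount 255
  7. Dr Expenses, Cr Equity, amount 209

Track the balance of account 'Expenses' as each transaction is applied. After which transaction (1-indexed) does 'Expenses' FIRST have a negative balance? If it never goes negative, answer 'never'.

After txn 1: Expenses=-357

Answer: 1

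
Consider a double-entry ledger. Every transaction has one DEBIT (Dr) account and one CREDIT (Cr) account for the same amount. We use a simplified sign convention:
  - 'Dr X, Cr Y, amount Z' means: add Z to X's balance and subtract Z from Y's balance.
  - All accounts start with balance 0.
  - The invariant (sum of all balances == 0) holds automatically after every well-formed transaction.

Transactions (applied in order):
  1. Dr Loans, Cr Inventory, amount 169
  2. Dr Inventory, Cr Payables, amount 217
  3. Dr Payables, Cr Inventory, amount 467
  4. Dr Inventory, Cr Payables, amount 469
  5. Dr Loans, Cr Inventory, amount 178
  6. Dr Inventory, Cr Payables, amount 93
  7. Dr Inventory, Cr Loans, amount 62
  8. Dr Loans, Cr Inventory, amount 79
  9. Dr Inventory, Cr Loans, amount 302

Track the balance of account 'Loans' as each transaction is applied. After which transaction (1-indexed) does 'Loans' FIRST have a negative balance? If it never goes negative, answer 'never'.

Answer: never

Derivation:
After txn 1: Loans=169
After txn 2: Loans=169
After txn 3: Loans=169
After txn 4: Loans=169
After txn 5: Loans=347
After txn 6: Loans=347
After txn 7: Loans=285
After txn 8: Loans=364
After txn 9: Loans=62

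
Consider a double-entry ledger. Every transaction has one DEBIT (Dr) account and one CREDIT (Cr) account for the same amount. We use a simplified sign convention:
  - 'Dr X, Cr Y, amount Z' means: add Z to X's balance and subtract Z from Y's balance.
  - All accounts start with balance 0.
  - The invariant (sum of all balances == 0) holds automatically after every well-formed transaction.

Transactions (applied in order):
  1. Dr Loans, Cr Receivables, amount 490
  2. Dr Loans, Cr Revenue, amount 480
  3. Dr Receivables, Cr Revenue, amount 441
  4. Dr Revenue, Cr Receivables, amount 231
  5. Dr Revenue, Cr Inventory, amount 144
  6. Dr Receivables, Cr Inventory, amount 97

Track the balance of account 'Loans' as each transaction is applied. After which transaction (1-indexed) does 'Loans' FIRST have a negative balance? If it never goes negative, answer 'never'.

Answer: never

Derivation:
After txn 1: Loans=490
After txn 2: Loans=970
After txn 3: Loans=970
After txn 4: Loans=970
After txn 5: Loans=970
After txn 6: Loans=970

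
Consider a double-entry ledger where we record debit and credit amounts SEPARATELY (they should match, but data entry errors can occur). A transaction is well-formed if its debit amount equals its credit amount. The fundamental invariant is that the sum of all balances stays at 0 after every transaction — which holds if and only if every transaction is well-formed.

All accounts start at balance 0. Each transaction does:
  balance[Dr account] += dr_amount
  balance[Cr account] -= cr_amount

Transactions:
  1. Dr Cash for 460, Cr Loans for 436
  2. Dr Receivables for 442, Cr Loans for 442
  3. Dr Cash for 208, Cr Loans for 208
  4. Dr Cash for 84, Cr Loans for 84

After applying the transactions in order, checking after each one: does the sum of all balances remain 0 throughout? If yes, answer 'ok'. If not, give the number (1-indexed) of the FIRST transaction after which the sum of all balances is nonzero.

After txn 1: dr=460 cr=436 sum_balances=24
After txn 2: dr=442 cr=442 sum_balances=24
After txn 3: dr=208 cr=208 sum_balances=24
After txn 4: dr=84 cr=84 sum_balances=24

Answer: 1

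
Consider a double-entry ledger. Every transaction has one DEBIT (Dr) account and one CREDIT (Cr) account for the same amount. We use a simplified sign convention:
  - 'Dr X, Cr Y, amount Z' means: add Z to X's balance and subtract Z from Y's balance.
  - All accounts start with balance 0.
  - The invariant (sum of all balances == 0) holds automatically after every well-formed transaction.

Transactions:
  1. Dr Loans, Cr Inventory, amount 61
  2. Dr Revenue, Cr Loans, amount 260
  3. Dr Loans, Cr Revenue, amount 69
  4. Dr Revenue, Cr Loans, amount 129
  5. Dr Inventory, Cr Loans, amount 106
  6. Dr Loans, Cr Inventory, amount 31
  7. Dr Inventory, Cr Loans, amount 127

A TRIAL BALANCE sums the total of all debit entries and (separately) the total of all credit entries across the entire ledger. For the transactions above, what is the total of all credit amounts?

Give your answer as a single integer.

Answer: 783

Derivation:
Txn 1: credit+=61
Txn 2: credit+=260
Txn 3: credit+=69
Txn 4: credit+=129
Txn 5: credit+=106
Txn 6: credit+=31
Txn 7: credit+=127
Total credits = 783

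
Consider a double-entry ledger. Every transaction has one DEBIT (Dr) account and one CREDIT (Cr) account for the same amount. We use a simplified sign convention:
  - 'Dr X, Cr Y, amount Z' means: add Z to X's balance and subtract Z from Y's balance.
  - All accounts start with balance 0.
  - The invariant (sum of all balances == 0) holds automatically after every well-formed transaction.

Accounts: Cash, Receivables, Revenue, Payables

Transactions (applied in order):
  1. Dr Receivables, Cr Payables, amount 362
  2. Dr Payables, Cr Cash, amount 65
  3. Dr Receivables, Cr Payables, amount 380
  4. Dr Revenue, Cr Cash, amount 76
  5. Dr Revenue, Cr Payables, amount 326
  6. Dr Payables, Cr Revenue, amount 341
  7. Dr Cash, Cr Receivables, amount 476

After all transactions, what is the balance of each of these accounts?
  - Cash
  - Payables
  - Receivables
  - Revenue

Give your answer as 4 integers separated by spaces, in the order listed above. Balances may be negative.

Answer: 335 -662 266 61

Derivation:
After txn 1 (Dr Receivables, Cr Payables, amount 362): Payables=-362 Receivables=362
After txn 2 (Dr Payables, Cr Cash, amount 65): Cash=-65 Payables=-297 Receivables=362
After txn 3 (Dr Receivables, Cr Payables, amount 380): Cash=-65 Payables=-677 Receivables=742
After txn 4 (Dr Revenue, Cr Cash, amount 76): Cash=-141 Payables=-677 Receivables=742 Revenue=76
After txn 5 (Dr Revenue, Cr Payables, amount 326): Cash=-141 Payables=-1003 Receivables=742 Revenue=402
After txn 6 (Dr Payables, Cr Revenue, amount 341): Cash=-141 Payables=-662 Receivables=742 Revenue=61
After txn 7 (Dr Cash, Cr Receivables, amount 476): Cash=335 Payables=-662 Receivables=266 Revenue=61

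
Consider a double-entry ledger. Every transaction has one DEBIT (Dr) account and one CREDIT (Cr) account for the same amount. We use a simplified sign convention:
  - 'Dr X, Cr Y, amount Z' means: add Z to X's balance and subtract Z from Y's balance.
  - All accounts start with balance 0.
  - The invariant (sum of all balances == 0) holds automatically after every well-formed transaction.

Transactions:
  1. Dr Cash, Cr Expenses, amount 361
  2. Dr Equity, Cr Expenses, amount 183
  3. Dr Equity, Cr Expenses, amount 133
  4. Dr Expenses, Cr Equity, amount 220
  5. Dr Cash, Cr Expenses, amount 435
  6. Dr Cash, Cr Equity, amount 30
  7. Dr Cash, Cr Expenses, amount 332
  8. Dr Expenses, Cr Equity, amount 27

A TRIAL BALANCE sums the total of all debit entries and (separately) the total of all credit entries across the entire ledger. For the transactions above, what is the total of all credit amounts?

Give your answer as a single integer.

Answer: 1721

Derivation:
Txn 1: credit+=361
Txn 2: credit+=183
Txn 3: credit+=133
Txn 4: credit+=220
Txn 5: credit+=435
Txn 6: credit+=30
Txn 7: credit+=332
Txn 8: credit+=27
Total credits = 1721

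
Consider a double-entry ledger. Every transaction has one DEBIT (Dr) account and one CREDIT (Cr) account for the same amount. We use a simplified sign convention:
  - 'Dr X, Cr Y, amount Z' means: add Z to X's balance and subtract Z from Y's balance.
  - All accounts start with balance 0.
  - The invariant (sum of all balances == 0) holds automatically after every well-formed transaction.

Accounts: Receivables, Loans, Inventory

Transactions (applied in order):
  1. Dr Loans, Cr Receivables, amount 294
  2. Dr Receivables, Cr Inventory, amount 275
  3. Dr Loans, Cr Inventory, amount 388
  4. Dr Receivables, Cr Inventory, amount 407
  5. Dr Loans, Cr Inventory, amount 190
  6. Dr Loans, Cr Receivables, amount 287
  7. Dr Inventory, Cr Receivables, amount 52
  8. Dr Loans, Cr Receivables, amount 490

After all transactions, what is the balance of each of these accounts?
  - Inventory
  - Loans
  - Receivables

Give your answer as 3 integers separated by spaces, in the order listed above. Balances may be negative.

Answer: -1208 1649 -441

Derivation:
After txn 1 (Dr Loans, Cr Receivables, amount 294): Loans=294 Receivables=-294
After txn 2 (Dr Receivables, Cr Inventory, amount 275): Inventory=-275 Loans=294 Receivables=-19
After txn 3 (Dr Loans, Cr Inventory, amount 388): Inventory=-663 Loans=682 Receivables=-19
After txn 4 (Dr Receivables, Cr Inventory, amount 407): Inventory=-1070 Loans=682 Receivables=388
After txn 5 (Dr Loans, Cr Inventory, amount 190): Inventory=-1260 Loans=872 Receivables=388
After txn 6 (Dr Loans, Cr Receivables, amount 287): Inventory=-1260 Loans=1159 Receivables=101
After txn 7 (Dr Inventory, Cr Receivables, amount 52): Inventory=-1208 Loans=1159 Receivables=49
After txn 8 (Dr Loans, Cr Receivables, amount 490): Inventory=-1208 Loans=1649 Receivables=-441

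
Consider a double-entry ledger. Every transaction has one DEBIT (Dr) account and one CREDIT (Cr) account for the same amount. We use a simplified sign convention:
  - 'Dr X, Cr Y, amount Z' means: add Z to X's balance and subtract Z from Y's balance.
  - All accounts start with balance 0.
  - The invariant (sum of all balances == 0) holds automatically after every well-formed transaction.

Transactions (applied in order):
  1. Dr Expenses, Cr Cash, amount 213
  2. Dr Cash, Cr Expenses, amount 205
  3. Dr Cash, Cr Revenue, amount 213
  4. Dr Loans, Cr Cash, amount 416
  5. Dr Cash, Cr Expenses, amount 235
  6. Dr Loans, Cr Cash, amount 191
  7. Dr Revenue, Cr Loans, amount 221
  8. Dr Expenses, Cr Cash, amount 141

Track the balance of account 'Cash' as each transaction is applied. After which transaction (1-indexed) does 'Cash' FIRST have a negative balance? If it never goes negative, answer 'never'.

Answer: 1

Derivation:
After txn 1: Cash=-213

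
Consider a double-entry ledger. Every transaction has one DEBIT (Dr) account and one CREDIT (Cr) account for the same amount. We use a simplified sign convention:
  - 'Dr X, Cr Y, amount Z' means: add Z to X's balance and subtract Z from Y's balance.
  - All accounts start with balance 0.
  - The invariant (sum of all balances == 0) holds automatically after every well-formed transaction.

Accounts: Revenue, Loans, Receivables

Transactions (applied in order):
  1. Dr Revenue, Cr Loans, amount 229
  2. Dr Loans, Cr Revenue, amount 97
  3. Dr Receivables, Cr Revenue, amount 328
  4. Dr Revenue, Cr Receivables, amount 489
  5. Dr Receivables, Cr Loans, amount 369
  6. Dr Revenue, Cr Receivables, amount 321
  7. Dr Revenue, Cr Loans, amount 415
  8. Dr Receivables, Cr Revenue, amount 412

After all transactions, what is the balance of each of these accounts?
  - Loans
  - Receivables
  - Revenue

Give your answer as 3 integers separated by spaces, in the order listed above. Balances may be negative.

Answer: -916 299 617

Derivation:
After txn 1 (Dr Revenue, Cr Loans, amount 229): Loans=-229 Revenue=229
After txn 2 (Dr Loans, Cr Revenue, amount 97): Loans=-132 Revenue=132
After txn 3 (Dr Receivables, Cr Revenue, amount 328): Loans=-132 Receivables=328 Revenue=-196
After txn 4 (Dr Revenue, Cr Receivables, amount 489): Loans=-132 Receivables=-161 Revenue=293
After txn 5 (Dr Receivables, Cr Loans, amount 369): Loans=-501 Receivables=208 Revenue=293
After txn 6 (Dr Revenue, Cr Receivables, amount 321): Loans=-501 Receivables=-113 Revenue=614
After txn 7 (Dr Revenue, Cr Loans, amount 415): Loans=-916 Receivables=-113 Revenue=1029
After txn 8 (Dr Receivables, Cr Revenue, amount 412): Loans=-916 Receivables=299 Revenue=617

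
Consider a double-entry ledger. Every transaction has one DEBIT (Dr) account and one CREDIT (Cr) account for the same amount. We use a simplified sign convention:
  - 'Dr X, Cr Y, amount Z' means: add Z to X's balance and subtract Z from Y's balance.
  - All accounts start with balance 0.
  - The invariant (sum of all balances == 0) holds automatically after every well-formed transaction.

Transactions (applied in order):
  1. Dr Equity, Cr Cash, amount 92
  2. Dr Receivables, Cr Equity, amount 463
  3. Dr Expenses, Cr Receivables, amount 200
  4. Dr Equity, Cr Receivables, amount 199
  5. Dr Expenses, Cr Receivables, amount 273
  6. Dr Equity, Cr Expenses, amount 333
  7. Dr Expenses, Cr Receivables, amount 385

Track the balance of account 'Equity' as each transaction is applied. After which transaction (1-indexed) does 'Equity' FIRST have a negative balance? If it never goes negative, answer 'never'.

Answer: 2

Derivation:
After txn 1: Equity=92
After txn 2: Equity=-371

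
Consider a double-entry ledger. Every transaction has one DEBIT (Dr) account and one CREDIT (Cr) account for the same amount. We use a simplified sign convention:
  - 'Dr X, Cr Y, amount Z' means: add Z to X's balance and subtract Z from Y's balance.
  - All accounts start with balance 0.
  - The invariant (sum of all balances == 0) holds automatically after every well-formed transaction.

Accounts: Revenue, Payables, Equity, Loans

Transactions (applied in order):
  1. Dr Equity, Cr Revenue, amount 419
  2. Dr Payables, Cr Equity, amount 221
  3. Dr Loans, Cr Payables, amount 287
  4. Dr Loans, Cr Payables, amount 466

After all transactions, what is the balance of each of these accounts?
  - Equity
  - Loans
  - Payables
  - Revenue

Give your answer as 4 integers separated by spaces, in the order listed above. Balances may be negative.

Answer: 198 753 -532 -419

Derivation:
After txn 1 (Dr Equity, Cr Revenue, amount 419): Equity=419 Revenue=-419
After txn 2 (Dr Payables, Cr Equity, amount 221): Equity=198 Payables=221 Revenue=-419
After txn 3 (Dr Loans, Cr Payables, amount 287): Equity=198 Loans=287 Payables=-66 Revenue=-419
After txn 4 (Dr Loans, Cr Payables, amount 466): Equity=198 Loans=753 Payables=-532 Revenue=-419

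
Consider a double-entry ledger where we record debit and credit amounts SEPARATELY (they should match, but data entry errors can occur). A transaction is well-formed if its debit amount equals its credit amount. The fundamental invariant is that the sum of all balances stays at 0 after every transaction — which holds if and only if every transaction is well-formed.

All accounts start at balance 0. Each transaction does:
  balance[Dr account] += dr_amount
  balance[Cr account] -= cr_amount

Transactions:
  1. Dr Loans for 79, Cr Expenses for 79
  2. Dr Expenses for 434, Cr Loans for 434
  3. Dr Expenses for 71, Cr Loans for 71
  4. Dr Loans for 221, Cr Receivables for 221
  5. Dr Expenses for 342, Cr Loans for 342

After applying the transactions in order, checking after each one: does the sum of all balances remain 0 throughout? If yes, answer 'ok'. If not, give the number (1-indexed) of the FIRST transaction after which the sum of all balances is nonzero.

Answer: ok

Derivation:
After txn 1: dr=79 cr=79 sum_balances=0
After txn 2: dr=434 cr=434 sum_balances=0
After txn 3: dr=71 cr=71 sum_balances=0
After txn 4: dr=221 cr=221 sum_balances=0
After txn 5: dr=342 cr=342 sum_balances=0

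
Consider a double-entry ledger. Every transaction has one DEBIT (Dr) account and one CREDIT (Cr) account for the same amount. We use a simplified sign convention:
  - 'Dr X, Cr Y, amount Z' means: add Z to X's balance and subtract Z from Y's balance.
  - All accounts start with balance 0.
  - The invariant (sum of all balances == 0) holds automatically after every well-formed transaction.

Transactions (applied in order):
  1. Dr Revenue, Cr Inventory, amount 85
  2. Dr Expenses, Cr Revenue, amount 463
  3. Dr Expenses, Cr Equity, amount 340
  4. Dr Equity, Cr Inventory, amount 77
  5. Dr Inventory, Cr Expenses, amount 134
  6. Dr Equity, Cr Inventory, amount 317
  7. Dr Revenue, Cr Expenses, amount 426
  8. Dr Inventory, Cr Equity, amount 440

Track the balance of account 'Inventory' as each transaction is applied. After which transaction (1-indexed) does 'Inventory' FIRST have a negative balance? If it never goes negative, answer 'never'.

Answer: 1

Derivation:
After txn 1: Inventory=-85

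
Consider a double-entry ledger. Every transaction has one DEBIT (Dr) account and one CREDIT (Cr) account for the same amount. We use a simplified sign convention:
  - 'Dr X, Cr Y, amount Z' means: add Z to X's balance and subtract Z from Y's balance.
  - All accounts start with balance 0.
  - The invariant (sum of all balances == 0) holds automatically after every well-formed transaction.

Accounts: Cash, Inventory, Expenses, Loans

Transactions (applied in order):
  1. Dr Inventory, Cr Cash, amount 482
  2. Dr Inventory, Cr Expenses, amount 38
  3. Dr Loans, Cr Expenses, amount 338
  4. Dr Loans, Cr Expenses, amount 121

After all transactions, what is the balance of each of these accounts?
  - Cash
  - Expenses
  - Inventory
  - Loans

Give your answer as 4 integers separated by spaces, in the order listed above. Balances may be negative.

After txn 1 (Dr Inventory, Cr Cash, amount 482): Cash=-482 Inventory=482
After txn 2 (Dr Inventory, Cr Expenses, amount 38): Cash=-482 Expenses=-38 Inventory=520
After txn 3 (Dr Loans, Cr Expenses, amount 338): Cash=-482 Expenses=-376 Inventory=520 Loans=338
After txn 4 (Dr Loans, Cr Expenses, amount 121): Cash=-482 Expenses=-497 Inventory=520 Loans=459

Answer: -482 -497 520 459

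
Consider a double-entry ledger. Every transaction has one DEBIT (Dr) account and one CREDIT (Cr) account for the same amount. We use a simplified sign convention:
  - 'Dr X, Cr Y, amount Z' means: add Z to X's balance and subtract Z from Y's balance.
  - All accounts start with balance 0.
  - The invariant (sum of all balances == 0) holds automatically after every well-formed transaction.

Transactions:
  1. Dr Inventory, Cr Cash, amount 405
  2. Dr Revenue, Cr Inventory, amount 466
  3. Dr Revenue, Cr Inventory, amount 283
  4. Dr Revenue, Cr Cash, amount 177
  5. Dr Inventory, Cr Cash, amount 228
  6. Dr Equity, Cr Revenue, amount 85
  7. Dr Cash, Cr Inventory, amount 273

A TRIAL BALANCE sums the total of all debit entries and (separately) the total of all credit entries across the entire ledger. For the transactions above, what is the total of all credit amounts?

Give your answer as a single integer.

Answer: 1917

Derivation:
Txn 1: credit+=405
Txn 2: credit+=466
Txn 3: credit+=283
Txn 4: credit+=177
Txn 5: credit+=228
Txn 6: credit+=85
Txn 7: credit+=273
Total credits = 1917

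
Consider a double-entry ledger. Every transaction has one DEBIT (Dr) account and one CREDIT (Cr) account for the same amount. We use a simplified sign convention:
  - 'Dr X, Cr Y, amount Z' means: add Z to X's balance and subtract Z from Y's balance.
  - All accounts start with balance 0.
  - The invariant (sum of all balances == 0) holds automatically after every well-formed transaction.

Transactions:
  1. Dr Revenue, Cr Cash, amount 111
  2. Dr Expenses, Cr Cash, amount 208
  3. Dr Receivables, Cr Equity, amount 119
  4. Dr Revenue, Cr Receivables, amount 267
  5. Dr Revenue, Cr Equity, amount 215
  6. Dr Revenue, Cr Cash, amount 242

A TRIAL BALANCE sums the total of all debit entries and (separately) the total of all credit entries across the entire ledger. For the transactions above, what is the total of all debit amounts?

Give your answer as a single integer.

Txn 1: debit+=111
Txn 2: debit+=208
Txn 3: debit+=119
Txn 4: debit+=267
Txn 5: debit+=215
Txn 6: debit+=242
Total debits = 1162

Answer: 1162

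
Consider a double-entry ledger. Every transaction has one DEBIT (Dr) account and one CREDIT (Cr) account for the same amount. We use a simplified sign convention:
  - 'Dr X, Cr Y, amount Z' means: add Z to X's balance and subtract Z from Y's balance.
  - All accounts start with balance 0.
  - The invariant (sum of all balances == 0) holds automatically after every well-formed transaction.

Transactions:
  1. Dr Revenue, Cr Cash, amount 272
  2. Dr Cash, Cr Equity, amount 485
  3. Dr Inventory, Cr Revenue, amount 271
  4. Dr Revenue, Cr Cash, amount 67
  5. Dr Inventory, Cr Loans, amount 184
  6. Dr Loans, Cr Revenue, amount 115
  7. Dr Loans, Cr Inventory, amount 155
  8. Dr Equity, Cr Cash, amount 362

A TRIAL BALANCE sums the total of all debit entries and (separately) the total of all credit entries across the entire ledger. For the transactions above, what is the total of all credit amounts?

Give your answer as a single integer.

Answer: 1911

Derivation:
Txn 1: credit+=272
Txn 2: credit+=485
Txn 3: credit+=271
Txn 4: credit+=67
Txn 5: credit+=184
Txn 6: credit+=115
Txn 7: credit+=155
Txn 8: credit+=362
Total credits = 1911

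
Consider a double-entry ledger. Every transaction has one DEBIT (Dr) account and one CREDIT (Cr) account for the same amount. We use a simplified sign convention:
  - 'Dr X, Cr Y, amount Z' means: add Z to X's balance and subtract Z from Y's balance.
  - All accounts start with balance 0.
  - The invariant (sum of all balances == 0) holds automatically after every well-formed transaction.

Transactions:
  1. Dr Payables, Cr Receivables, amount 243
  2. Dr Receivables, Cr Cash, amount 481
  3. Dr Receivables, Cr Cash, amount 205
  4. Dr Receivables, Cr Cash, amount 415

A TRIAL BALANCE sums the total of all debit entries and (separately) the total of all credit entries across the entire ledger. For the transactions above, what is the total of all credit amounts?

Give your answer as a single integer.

Answer: 1344

Derivation:
Txn 1: credit+=243
Txn 2: credit+=481
Txn 3: credit+=205
Txn 4: credit+=415
Total credits = 1344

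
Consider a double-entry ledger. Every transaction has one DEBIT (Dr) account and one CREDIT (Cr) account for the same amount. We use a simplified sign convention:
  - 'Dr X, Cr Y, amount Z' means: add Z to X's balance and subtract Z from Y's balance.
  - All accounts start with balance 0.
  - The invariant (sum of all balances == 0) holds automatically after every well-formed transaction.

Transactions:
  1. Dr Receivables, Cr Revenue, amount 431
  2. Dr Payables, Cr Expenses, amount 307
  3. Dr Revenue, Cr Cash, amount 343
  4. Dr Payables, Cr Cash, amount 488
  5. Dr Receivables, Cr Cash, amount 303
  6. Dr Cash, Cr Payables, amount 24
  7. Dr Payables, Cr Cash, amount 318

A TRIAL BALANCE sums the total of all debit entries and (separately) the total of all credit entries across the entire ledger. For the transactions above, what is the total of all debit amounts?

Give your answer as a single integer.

Txn 1: debit+=431
Txn 2: debit+=307
Txn 3: debit+=343
Txn 4: debit+=488
Txn 5: debit+=303
Txn 6: debit+=24
Txn 7: debit+=318
Total debits = 2214

Answer: 2214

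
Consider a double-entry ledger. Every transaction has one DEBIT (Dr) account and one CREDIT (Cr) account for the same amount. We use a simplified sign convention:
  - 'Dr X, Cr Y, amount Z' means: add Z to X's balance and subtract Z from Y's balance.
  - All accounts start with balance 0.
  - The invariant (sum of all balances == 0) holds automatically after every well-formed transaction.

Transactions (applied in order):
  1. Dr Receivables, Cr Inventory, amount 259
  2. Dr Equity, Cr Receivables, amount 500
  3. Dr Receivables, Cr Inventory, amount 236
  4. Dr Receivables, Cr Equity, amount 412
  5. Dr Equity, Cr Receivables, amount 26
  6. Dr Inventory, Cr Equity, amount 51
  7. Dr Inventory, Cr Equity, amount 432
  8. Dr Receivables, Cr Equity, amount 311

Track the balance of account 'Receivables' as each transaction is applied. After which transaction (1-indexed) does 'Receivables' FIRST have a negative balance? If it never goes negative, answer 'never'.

Answer: 2

Derivation:
After txn 1: Receivables=259
After txn 2: Receivables=-241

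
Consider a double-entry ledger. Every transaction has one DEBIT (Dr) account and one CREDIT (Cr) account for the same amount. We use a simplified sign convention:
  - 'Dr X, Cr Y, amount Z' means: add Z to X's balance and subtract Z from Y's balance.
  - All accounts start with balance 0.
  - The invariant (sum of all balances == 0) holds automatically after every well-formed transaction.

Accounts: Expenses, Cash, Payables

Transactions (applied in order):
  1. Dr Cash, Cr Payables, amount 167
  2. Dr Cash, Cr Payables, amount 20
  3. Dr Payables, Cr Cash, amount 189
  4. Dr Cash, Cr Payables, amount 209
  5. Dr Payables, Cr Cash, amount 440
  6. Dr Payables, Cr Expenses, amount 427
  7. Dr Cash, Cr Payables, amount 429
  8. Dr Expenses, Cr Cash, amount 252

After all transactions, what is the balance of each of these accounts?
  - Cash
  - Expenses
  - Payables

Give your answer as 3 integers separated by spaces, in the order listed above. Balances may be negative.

After txn 1 (Dr Cash, Cr Payables, amount 167): Cash=167 Payables=-167
After txn 2 (Dr Cash, Cr Payables, amount 20): Cash=187 Payables=-187
After txn 3 (Dr Payables, Cr Cash, amount 189): Cash=-2 Payables=2
After txn 4 (Dr Cash, Cr Payables, amount 209): Cash=207 Payables=-207
After txn 5 (Dr Payables, Cr Cash, amount 440): Cash=-233 Payables=233
After txn 6 (Dr Payables, Cr Expenses, amount 427): Cash=-233 Expenses=-427 Payables=660
After txn 7 (Dr Cash, Cr Payables, amount 429): Cash=196 Expenses=-427 Payables=231
After txn 8 (Dr Expenses, Cr Cash, amount 252): Cash=-56 Expenses=-175 Payables=231

Answer: -56 -175 231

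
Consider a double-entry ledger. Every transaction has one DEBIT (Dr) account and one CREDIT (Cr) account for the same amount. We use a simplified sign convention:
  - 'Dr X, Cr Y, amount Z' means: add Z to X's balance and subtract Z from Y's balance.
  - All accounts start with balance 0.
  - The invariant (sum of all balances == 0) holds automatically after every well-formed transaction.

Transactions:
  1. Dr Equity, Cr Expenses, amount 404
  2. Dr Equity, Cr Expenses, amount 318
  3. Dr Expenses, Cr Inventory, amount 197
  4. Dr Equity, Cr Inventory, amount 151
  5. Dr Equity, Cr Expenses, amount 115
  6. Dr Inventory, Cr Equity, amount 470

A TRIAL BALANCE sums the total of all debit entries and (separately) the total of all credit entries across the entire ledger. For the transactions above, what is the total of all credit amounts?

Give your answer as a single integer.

Txn 1: credit+=404
Txn 2: credit+=318
Txn 3: credit+=197
Txn 4: credit+=151
Txn 5: credit+=115
Txn 6: credit+=470
Total credits = 1655

Answer: 1655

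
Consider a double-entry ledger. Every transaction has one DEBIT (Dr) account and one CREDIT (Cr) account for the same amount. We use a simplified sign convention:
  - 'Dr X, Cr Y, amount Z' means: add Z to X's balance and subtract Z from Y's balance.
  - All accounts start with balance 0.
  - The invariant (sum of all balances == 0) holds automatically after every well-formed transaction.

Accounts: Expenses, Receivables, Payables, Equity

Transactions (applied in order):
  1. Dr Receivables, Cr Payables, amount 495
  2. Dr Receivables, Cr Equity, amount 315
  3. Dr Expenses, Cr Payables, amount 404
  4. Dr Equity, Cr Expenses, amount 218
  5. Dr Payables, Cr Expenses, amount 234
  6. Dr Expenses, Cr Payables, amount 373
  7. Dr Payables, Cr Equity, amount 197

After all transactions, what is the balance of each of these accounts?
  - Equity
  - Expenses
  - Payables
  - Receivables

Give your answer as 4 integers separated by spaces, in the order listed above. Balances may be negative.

Answer: -294 325 -841 810

Derivation:
After txn 1 (Dr Receivables, Cr Payables, amount 495): Payables=-495 Receivables=495
After txn 2 (Dr Receivables, Cr Equity, amount 315): Equity=-315 Payables=-495 Receivables=810
After txn 3 (Dr Expenses, Cr Payables, amount 404): Equity=-315 Expenses=404 Payables=-899 Receivables=810
After txn 4 (Dr Equity, Cr Expenses, amount 218): Equity=-97 Expenses=186 Payables=-899 Receivables=810
After txn 5 (Dr Payables, Cr Expenses, amount 234): Equity=-97 Expenses=-48 Payables=-665 Receivables=810
After txn 6 (Dr Expenses, Cr Payables, amount 373): Equity=-97 Expenses=325 Payables=-1038 Receivables=810
After txn 7 (Dr Payables, Cr Equity, amount 197): Equity=-294 Expenses=325 Payables=-841 Receivables=810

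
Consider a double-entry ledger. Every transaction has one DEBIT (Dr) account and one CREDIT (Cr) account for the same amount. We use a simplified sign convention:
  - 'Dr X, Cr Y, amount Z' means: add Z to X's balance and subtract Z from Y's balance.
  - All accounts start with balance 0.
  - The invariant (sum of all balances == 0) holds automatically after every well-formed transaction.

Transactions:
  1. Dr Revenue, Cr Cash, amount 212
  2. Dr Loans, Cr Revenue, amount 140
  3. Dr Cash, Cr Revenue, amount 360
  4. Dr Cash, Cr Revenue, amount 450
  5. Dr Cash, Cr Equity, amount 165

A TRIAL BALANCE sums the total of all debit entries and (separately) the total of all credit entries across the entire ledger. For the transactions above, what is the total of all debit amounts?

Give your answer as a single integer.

Txn 1: debit+=212
Txn 2: debit+=140
Txn 3: debit+=360
Txn 4: debit+=450
Txn 5: debit+=165
Total debits = 1327

Answer: 1327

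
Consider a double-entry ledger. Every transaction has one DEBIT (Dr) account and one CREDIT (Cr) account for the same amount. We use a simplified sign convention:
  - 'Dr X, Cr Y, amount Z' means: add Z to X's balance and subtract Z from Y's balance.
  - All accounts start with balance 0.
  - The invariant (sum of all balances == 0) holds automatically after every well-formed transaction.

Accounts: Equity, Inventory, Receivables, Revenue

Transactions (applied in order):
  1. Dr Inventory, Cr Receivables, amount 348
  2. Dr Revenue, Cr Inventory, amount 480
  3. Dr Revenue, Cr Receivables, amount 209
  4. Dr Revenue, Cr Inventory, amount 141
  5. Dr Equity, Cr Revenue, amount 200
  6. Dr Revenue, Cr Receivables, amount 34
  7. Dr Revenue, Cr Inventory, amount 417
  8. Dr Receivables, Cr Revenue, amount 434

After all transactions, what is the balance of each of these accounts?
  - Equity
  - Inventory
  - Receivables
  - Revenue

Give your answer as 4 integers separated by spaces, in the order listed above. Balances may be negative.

After txn 1 (Dr Inventory, Cr Receivables, amount 348): Inventory=348 Receivables=-348
After txn 2 (Dr Revenue, Cr Inventory, amount 480): Inventory=-132 Receivables=-348 Revenue=480
After txn 3 (Dr Revenue, Cr Receivables, amount 209): Inventory=-132 Receivables=-557 Revenue=689
After txn 4 (Dr Revenue, Cr Inventory, amount 141): Inventory=-273 Receivables=-557 Revenue=830
After txn 5 (Dr Equity, Cr Revenue, amount 200): Equity=200 Inventory=-273 Receivables=-557 Revenue=630
After txn 6 (Dr Revenue, Cr Receivables, amount 34): Equity=200 Inventory=-273 Receivables=-591 Revenue=664
After txn 7 (Dr Revenue, Cr Inventory, amount 417): Equity=200 Inventory=-690 Receivables=-591 Revenue=1081
After txn 8 (Dr Receivables, Cr Revenue, amount 434): Equity=200 Inventory=-690 Receivables=-157 Revenue=647

Answer: 200 -690 -157 647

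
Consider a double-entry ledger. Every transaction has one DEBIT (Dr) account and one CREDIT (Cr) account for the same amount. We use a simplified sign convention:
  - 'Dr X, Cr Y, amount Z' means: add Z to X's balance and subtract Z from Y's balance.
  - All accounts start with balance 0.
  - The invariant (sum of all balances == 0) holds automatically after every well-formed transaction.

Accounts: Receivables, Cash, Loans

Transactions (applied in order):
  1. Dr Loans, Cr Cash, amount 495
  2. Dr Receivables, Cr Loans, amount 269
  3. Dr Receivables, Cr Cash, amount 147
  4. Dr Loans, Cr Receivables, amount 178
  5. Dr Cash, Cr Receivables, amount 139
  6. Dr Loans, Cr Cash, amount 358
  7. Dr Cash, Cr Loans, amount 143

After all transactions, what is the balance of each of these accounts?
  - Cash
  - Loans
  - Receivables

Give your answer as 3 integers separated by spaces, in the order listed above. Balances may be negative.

Answer: -718 619 99

Derivation:
After txn 1 (Dr Loans, Cr Cash, amount 495): Cash=-495 Loans=495
After txn 2 (Dr Receivables, Cr Loans, amount 269): Cash=-495 Loans=226 Receivables=269
After txn 3 (Dr Receivables, Cr Cash, amount 147): Cash=-642 Loans=226 Receivables=416
After txn 4 (Dr Loans, Cr Receivables, amount 178): Cash=-642 Loans=404 Receivables=238
After txn 5 (Dr Cash, Cr Receivables, amount 139): Cash=-503 Loans=404 Receivables=99
After txn 6 (Dr Loans, Cr Cash, amount 358): Cash=-861 Loans=762 Receivables=99
After txn 7 (Dr Cash, Cr Loans, amount 143): Cash=-718 Loans=619 Receivables=99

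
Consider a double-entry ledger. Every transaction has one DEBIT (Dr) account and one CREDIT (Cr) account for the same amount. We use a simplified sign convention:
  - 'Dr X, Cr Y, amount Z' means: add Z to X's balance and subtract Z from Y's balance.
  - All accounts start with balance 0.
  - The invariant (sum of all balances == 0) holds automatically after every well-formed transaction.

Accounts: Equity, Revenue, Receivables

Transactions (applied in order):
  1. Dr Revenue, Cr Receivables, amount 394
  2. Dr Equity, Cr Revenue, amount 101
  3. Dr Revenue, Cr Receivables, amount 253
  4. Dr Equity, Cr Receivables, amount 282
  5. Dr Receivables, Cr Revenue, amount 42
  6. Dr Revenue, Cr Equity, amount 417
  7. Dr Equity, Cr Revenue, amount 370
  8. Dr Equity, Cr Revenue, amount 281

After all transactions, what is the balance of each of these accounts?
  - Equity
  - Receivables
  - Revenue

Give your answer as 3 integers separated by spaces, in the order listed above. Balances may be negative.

After txn 1 (Dr Revenue, Cr Receivables, amount 394): Receivables=-394 Revenue=394
After txn 2 (Dr Equity, Cr Revenue, amount 101): Equity=101 Receivables=-394 Revenue=293
After txn 3 (Dr Revenue, Cr Receivables, amount 253): Equity=101 Receivables=-647 Revenue=546
After txn 4 (Dr Equity, Cr Receivables, amount 282): Equity=383 Receivables=-929 Revenue=546
After txn 5 (Dr Receivables, Cr Revenue, amount 42): Equity=383 Receivables=-887 Revenue=504
After txn 6 (Dr Revenue, Cr Equity, amount 417): Equity=-34 Receivables=-887 Revenue=921
After txn 7 (Dr Equity, Cr Revenue, amount 370): Equity=336 Receivables=-887 Revenue=551
After txn 8 (Dr Equity, Cr Revenue, amount 281): Equity=617 Receivables=-887 Revenue=270

Answer: 617 -887 270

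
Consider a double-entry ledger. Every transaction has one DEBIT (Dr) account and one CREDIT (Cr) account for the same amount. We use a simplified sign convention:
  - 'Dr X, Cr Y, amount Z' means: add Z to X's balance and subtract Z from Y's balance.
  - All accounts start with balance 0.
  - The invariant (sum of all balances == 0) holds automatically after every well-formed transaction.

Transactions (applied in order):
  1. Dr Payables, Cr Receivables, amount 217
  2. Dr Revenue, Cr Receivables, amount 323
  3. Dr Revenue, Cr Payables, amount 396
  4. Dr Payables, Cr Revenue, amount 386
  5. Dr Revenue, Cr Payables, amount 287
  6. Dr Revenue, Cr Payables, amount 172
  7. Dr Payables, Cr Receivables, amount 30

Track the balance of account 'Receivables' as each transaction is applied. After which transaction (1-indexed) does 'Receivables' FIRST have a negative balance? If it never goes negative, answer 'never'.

Answer: 1

Derivation:
After txn 1: Receivables=-217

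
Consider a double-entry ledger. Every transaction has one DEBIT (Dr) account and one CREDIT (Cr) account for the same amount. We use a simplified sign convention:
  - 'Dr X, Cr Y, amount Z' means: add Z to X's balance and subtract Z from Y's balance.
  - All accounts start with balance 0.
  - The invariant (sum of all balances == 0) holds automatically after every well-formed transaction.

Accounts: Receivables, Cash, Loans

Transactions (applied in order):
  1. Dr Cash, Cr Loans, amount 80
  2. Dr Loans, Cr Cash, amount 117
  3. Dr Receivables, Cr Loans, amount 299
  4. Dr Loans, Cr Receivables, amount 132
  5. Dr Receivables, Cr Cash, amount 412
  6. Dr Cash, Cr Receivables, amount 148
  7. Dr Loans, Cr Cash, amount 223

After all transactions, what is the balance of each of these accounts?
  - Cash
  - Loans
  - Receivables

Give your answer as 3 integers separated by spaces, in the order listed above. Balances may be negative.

Answer: -524 93 431

Derivation:
After txn 1 (Dr Cash, Cr Loans, amount 80): Cash=80 Loans=-80
After txn 2 (Dr Loans, Cr Cash, amount 117): Cash=-37 Loans=37
After txn 3 (Dr Receivables, Cr Loans, amount 299): Cash=-37 Loans=-262 Receivables=299
After txn 4 (Dr Loans, Cr Receivables, amount 132): Cash=-37 Loans=-130 Receivables=167
After txn 5 (Dr Receivables, Cr Cash, amount 412): Cash=-449 Loans=-130 Receivables=579
After txn 6 (Dr Cash, Cr Receivables, amount 148): Cash=-301 Loans=-130 Receivables=431
After txn 7 (Dr Loans, Cr Cash, amount 223): Cash=-524 Loans=93 Receivables=431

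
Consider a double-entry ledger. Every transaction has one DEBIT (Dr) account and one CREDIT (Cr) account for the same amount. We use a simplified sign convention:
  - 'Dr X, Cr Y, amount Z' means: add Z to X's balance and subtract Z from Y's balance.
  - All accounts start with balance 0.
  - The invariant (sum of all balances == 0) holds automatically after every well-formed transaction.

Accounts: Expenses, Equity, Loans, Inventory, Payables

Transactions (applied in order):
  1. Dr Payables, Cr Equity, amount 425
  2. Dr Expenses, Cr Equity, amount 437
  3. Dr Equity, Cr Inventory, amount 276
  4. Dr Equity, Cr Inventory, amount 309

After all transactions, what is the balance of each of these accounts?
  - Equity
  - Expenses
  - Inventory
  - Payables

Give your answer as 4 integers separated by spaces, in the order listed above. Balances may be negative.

Answer: -277 437 -585 425

Derivation:
After txn 1 (Dr Payables, Cr Equity, amount 425): Equity=-425 Payables=425
After txn 2 (Dr Expenses, Cr Equity, amount 437): Equity=-862 Expenses=437 Payables=425
After txn 3 (Dr Equity, Cr Inventory, amount 276): Equity=-586 Expenses=437 Inventory=-276 Payables=425
After txn 4 (Dr Equity, Cr Inventory, amount 309): Equity=-277 Expenses=437 Inventory=-585 Payables=425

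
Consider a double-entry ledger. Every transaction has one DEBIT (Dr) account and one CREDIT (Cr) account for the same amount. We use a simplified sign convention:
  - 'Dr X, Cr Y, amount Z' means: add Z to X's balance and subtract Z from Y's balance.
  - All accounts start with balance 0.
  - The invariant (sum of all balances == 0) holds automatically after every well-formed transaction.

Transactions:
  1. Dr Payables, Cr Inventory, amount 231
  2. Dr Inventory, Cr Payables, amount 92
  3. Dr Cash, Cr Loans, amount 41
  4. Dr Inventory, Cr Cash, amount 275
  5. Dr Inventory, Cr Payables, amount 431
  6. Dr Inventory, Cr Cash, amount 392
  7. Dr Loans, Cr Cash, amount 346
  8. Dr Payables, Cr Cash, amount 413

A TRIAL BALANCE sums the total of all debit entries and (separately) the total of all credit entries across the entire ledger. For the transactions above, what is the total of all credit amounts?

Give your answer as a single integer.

Answer: 2221

Derivation:
Txn 1: credit+=231
Txn 2: credit+=92
Txn 3: credit+=41
Txn 4: credit+=275
Txn 5: credit+=431
Txn 6: credit+=392
Txn 7: credit+=346
Txn 8: credit+=413
Total credits = 2221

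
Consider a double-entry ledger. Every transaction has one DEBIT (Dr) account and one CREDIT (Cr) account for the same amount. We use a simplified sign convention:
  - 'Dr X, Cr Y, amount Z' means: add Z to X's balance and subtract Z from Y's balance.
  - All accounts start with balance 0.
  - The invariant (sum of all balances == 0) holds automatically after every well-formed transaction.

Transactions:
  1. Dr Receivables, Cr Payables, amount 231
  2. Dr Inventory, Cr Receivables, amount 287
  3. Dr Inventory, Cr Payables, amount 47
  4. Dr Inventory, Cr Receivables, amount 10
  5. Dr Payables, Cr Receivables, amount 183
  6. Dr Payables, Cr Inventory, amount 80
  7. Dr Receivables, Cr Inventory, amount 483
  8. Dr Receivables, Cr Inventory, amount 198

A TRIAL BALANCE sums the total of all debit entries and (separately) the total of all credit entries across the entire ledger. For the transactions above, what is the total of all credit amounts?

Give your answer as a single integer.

Txn 1: credit+=231
Txn 2: credit+=287
Txn 3: credit+=47
Txn 4: credit+=10
Txn 5: credit+=183
Txn 6: credit+=80
Txn 7: credit+=483
Txn 8: credit+=198
Total credits = 1519

Answer: 1519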